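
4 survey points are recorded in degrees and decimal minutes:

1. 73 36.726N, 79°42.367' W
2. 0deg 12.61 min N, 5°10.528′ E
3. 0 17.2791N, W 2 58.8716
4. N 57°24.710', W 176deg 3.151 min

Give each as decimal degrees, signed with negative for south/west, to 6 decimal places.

1. 73.612100, -79.706117
2. 0.210167, 5.175467
3. 0.287985, -2.981193
4. 57.411833, -176.052517

Point 1:
  Latitude: 73 + 36.726/60 = 73.6121000
  N → positive
  λ: 42.367′ = 0.706117°; total 79.7061167
  W ⇒ negate
Point 2:
  Latitude: 0 + 12.61/60 = 0.2101667
  N ⇒ keep positive
  Longitude: 10.528′ = 0.175467°; total 5.1754667
  E ⇒ keep positive
Point 3:
  Latitude: 0 + 17.2791/60 = 0.2879850
  N ⇒ keep positive
  Longitude: 58.8716′ = 0.981193°; total 2.9811933
  hemisphere W, so the sign is −
Point 4:
  Latitude: 24.71′ = 0.411833°; total 57.4118333
  N ⇒ keep positive
  λ: 3.151′ = 0.052517°; total 176.0525167
  W ⇒ negate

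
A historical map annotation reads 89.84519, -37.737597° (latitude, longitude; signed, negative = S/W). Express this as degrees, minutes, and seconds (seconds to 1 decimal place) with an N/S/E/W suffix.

89°50′42.7″ N, 37°44′15.3″ W

Lat: 0.845190 × 60 = 50.71140′ → 50′, remainder × 60 = 42.684″
Longitude is negative → W; |value| = 37.737597
Longitude: 0.737597° → 44.25582′; 0.25582 × 60 = 15.349″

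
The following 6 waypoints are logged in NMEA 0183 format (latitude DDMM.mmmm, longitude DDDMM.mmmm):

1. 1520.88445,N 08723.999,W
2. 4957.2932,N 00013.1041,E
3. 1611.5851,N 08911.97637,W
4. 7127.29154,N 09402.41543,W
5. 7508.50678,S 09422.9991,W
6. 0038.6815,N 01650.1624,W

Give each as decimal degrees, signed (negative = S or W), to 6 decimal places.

1. 15.348074, -87.399983
2. 49.954887, 0.218402
3. 16.193085, -89.199606
4. 71.454859, -94.040257
5. -75.141780, -94.383318
6. 0.644692, -16.836040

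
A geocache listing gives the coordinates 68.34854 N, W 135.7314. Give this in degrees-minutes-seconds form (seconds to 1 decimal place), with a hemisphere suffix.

Lat: 0.348540° → 20.91240′; 0.91240 × 60 = 54.744″
Longitude: whole degrees 135; 43.88400′ → 43′ and 53.040″

68°20′54.7″ N, 135°43′53.0″ W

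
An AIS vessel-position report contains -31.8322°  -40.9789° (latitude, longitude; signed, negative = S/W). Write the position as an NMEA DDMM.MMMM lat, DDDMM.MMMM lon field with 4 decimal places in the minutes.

Latitude is negative → S; |value| = 31.832200
Latitude: 31° + 0.832200 × 60 = 31° 49.932000′
Longitude is negative → W; |value| = 40.978900
Lon: minutes = (40.978900 − 40) × 60 = 58.734000

3149.9320,S / 04058.7340,W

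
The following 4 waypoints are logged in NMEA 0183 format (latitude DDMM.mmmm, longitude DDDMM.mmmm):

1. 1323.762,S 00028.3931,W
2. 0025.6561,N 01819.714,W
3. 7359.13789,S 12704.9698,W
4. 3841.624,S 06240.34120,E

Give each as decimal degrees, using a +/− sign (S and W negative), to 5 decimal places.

1. -13.39603, -0.47322
2. 0.42760, -18.32857
3. -73.98563, -127.08283
4. -38.69373, 62.67235

Point 1:
  Latitude: degrees = first 2 digits = 13, minutes = 23.762; 13 + 23.762/60 = 13.396033
  S ⇒ negate
  Longitude: split at 3 digits → 000° and 28.3931′; 0 + 28.3931/60 = 0.473218
  W ⇒ negate
Point 2:
  Lat: degrees = first 2 digits = 0, minutes = 25.6561; 0 + 25.6561/60 = 0.427602
  N ⇒ keep positive
  λ: degrees = first 3 digits = 18, minutes = 19.714; 18 + 19.714/60 = 18.328567
  W ⇒ negate
Point 3:
  Lat: split at 2 digits → 73° and 59.13789′; 73 + 59.13789/60 = 73.985632
  S → negative
  Lon: split at 3 digits → 127° and 4.9698′; 127 + 4.9698/60 = 127.082830
  W → negative
Point 4:
  Lat: degrees = first 2 digits = 38, minutes = 41.624; 38 + 41.624/60 = 38.693733
  S ⇒ negate
  Lon: split at 3 digits → 062° and 40.3412′; 62 + 40.3412/60 = 62.672353
  E → positive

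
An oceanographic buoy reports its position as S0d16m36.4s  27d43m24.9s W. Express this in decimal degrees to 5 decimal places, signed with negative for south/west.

-0.27678, -27.72358

Latitude: 0° + 16/60 + 36.4/3600 = 0 + 0.266667 + 0.010111 = 0.276778
S ⇒ negate
λ: 27 + 43/60 + 24.9/3600 = 27.723583
W → negative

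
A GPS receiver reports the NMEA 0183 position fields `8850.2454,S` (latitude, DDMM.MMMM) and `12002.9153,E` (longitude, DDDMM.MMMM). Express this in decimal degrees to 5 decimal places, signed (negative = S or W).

-88.83742, 120.04859

Latitude: degrees = first 2 digits = 88, minutes = 50.2454; 88 + 50.2454/60 = 88.837423
S → negative
Lon: degrees = first 3 digits = 120, minutes = 2.9153; 120 + 2.9153/60 = 120.048588
E ⇒ keep positive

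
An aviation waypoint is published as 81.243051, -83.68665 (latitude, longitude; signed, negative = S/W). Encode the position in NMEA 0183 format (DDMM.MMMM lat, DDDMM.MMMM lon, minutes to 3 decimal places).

8114.583,N / 08341.199,W

Lat: fractional part 0.243051 → 14.58306 minutes
Longitude is negative → W; |value| = 83.686650
λ: minutes = (83.686650 − 83) × 60 = 41.19900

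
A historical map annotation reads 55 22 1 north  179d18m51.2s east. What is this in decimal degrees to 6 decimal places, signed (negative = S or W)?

55.366944, 179.314222

φ: 55° + 22/60 + 1/3600 = 55 + 0.366667 + 0.000278 = 55.3669444
N ⇒ keep positive
Lon: 179 + 18/60 + 51.2/3600 = 179.3142222
E → positive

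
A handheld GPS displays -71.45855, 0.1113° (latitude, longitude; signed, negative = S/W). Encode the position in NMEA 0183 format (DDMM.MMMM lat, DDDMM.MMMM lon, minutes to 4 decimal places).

7127.5130,S / 00006.6780,E

Latitude is negative → S; |value| = 71.458550
φ: minutes = (71.458550 − 71) × 60 = 27.513000
Longitude: minutes = (0.111300 − 0) × 60 = 6.678000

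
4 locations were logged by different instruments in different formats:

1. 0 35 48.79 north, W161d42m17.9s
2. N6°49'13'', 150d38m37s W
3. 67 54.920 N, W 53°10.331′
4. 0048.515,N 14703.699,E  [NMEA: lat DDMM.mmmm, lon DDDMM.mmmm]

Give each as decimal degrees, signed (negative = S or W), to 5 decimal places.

1. 0.59689, -161.70497
2. 6.82028, -150.64361
3. 67.91533, -53.17218
4. 0.80858, 147.06165

Point 1:
  Latitude: 35′ + 48.79″ = 35.81317′; 0 + 35.81317/60 = 0.596886
  N ⇒ keep positive
  Lon: 161 + 42/60 + 17.9/3600 = 161.704972
  W ⇒ negate
Point 2:
  φ: 6° + 49/60 + 13/3600 = 6 + 0.816667 + 0.003611 = 6.820278
  N ⇒ keep positive
  Lon: 38′ + 37″ = 38.61667′; 150 + 38.61667/60 = 150.643611
  W ⇒ negate
Point 3:
  Latitude: 54.92′ = 0.915333°; total 67.915333
  N ⇒ keep positive
  Lon: 10.331′ = 0.172183°; total 53.172183
  W ⇒ negate
Point 4:
  Lat: degrees = first 2 digits = 0, minutes = 48.515; 0 + 48.515/60 = 0.808583
  N → positive
  Lon: degrees = first 3 digits = 147, minutes = 3.699; 147 + 3.699/60 = 147.061650
  E → positive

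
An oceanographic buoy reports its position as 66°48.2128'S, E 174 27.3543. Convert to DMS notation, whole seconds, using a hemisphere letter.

66°48′13″ S, 174°27′21″ E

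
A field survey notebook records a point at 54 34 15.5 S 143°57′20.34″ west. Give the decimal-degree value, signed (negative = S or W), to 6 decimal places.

φ: 54° + 34/60 + 15.5/3600 = 54 + 0.566667 + 0.004306 = 54.5709722
hemisphere S, so the sign is −
λ: 143° + 57/60 + 20.34/3600 = 143 + 0.950000 + 0.005650 = 143.9556500
W ⇒ negate

-54.570972, -143.955650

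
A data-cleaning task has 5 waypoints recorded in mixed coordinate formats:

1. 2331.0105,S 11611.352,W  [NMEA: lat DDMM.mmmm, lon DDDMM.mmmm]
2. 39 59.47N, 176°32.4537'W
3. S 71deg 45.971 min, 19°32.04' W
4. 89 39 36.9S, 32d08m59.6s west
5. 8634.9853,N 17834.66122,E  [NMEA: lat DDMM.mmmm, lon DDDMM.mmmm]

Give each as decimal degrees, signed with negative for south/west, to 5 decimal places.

1. -23.51684, -116.18920
2. 39.99117, -176.54090
3. -71.76618, -19.53400
4. -89.66025, -32.14989
5. 86.58309, 178.57769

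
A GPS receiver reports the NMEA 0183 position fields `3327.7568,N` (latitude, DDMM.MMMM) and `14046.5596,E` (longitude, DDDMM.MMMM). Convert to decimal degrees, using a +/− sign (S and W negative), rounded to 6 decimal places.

33.462613, 140.775993

φ: split at 2 digits → 33° and 27.7568′; 33 + 27.7568/60 = 33.4626133
N → positive
Lon: split at 3 digits → 140° and 46.5596′; 140 + 46.5596/60 = 140.7759933
E ⇒ keep positive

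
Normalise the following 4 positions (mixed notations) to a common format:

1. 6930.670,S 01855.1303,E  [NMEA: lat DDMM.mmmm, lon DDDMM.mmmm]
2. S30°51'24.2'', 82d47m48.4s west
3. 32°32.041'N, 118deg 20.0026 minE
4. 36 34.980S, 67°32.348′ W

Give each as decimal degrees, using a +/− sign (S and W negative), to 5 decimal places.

Point 1:
  φ: degrees = first 2 digits = 69, minutes = 30.67; 69 + 30.67/60 = 69.511167
  S → negative
  Longitude: split at 3 digits → 018° and 55.1303′; 18 + 55.1303/60 = 18.918838
  E → positive
Point 2:
  φ: 30 + 51/60 + 24.2/3600 = 30.856722
  S → negative
  Lon: 82 + 47/60 + 48.4/3600 = 82.796778
  W → negative
Point 3:
  Latitude: 32.041′ = 0.534017°; total 32.534017
  N → positive
  Lon: 118 + 20.0026/60 = 118.333377
  E ⇒ keep positive
Point 4:
  Latitude: 34.98′ = 0.583000°; total 36.583000
  S → negative
  λ: 32.348′ = 0.539133°; total 67.539133
  W → negative

1. -69.51117, 18.91884
2. -30.85672, -82.79678
3. 32.53402, 118.33338
4. -36.58300, -67.53913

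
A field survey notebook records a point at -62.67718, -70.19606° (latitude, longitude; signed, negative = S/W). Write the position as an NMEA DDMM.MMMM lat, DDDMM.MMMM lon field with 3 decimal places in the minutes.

Latitude is negative → S; |value| = 62.677180
Lat: minutes = (62.677180 − 62) × 60 = 40.63080
Longitude is negative → W; |value| = 70.196060
Longitude: fractional part 0.196060 → 11.76360 minutes

6240.631,S / 07011.764,W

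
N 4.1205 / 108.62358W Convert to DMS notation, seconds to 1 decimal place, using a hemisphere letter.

φ: 0.120500 × 60 = 7.23000′ → 7′, remainder × 60 = 13.800″
λ: 0.623580° → 37.41480′; 0.41480 × 60 = 24.888″

4°07′13.8″ N, 108°37′24.9″ W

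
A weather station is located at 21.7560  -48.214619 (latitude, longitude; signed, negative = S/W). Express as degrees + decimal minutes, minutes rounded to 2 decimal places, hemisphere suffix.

21° 45.36′ N, 48° 12.88′ W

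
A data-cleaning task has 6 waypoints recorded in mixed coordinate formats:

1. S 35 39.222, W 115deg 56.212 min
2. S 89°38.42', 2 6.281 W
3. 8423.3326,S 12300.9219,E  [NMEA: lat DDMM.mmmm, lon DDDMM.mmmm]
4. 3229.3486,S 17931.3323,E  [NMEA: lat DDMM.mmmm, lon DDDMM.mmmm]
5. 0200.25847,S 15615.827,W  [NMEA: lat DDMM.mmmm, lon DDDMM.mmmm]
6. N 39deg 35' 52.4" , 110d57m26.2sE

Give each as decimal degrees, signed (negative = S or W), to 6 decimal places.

Point 1:
  φ: 35 + 39.222/60 = 35.6537000
  S ⇒ negate
  λ: 115 + 56.212/60 = 115.9368667
  hemisphere W, so the sign is −
Point 2:
  φ: 89 + 38.42/60 = 89.6403333
  S → negative
  Longitude: 6.281′ = 0.104683°; total 2.1046833
  hemisphere W, so the sign is −
Point 3:
  Lat: degrees = first 2 digits = 84, minutes = 23.3326; 84 + 23.3326/60 = 84.3888767
  S ⇒ negate
  Lon: split at 3 digits → 123° and 0.9219′; 123 + 0.9219/60 = 123.0153650
  E → positive
Point 4:
  φ: split at 2 digits → 32° and 29.3486′; 32 + 29.3486/60 = 32.4891433
  hemisphere S, so the sign is −
  λ: split at 3 digits → 179° and 31.3323′; 179 + 31.3323/60 = 179.5222050
  E ⇒ keep positive
Point 5:
  Lat: split at 2 digits → 02° and 0.25847′; 2 + 0.25847/60 = 2.0043078
  hemisphere S, so the sign is −
  Lon: split at 3 digits → 156° and 15.827′; 156 + 15.827/60 = 156.2637833
  hemisphere W, so the sign is −
Point 6:
  Lat: 39° + 35/60 + 52.4/3600 = 39 + 0.583333 + 0.014556 = 39.5978889
  N → positive
  λ: 110° + 57/60 + 26.2/3600 = 110 + 0.950000 + 0.007278 = 110.9572778
  E ⇒ keep positive

1. -35.653700, -115.936867
2. -89.640333, -2.104683
3. -84.388877, 123.015365
4. -32.489143, 179.522205
5. -2.004308, -156.263783
6. 39.597889, 110.957278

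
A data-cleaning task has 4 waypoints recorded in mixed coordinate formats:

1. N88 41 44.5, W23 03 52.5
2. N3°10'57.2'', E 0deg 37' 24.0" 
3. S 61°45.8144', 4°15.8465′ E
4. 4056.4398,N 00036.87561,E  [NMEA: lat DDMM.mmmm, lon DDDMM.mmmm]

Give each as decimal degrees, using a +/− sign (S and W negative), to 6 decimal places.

Point 1:
  φ: 41′ + 44.5″ = 41.74167′; 88 + 41.74167/60 = 88.6956944
  N → positive
  Lon: 23° + 3/60 + 52.5/3600 = 23 + 0.050000 + 0.014583 = 23.0645833
  hemisphere W, so the sign is −
Point 2:
  φ: 10′ + 57.2″ = 10.95333′; 3 + 10.95333/60 = 3.1825556
  N → positive
  Longitude: 37′ + 24″ = 37.40000′; 0 + 37.40000/60 = 0.6233333
  E → positive
Point 3:
  Latitude: 61 + 45.8144/60 = 61.7635733
  hemisphere S, so the sign is −
  Longitude: 4 + 15.8465/60 = 4.2641083
  E ⇒ keep positive
Point 4:
  φ: degrees = first 2 digits = 40, minutes = 56.4398; 40 + 56.4398/60 = 40.9406633
  N ⇒ keep positive
  Lon: degrees = first 3 digits = 0, minutes = 36.87561; 0 + 36.87561/60 = 0.6145935
  E ⇒ keep positive

1. 88.695694, -23.064583
2. 3.182556, 0.623333
3. -61.763573, 4.264108
4. 40.940663, 0.614594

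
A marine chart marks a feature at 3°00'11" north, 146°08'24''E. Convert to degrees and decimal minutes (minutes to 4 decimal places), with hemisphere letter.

3° 0.1833′ N, 146° 8.4000′ E

φ: seconds/60 = 0.18333; minutes = 0 + 0.18333 = 0.183333
λ: 8 + 24/60 = 8.400000′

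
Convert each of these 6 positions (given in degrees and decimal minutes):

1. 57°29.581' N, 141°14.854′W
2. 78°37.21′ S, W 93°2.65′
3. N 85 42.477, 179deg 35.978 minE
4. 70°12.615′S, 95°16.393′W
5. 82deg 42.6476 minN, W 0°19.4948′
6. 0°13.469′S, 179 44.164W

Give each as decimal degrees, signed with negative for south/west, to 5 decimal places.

Point 1:
  φ: 57 + 29.581/60 = 57.493017
  N → positive
  Lon: 141 + 14.854/60 = 141.247567
  hemisphere W, so the sign is −
Point 2:
  Latitude: 78 + 37.21/60 = 78.620167
  S → negative
  Longitude: 93 + 2.65/60 = 93.044167
  W → negative
Point 3:
  φ: 85 + 42.477/60 = 85.707950
  N → positive
  Lon: 35.978′ = 0.599633°; total 179.599633
  E ⇒ keep positive
Point 4:
  Lat: 70 + 12.615/60 = 70.210250
  hemisphere S, so the sign is −
  λ: 16.393′ = 0.273217°; total 95.273217
  W → negative
Point 5:
  Lat: 42.6476′ = 0.710793°; total 82.710793
  N → positive
  Longitude: 0 + 19.4948/60 = 0.324913
  W ⇒ negate
Point 6:
  φ: 13.469′ = 0.224483°; total 0.224483
  S → negative
  Longitude: 44.164′ = 0.736067°; total 179.736067
  W ⇒ negate

1. 57.49302, -141.24757
2. -78.62017, -93.04417
3. 85.70795, 179.59963
4. -70.21025, -95.27322
5. 82.71079, -0.32491
6. -0.22448, -179.73607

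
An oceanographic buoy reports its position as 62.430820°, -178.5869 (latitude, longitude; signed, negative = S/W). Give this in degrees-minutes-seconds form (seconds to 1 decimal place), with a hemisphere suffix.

φ: 0.430820° → 25.84920′; 0.84920 × 60 = 50.952″
Longitude is negative → W; |value| = 178.586900
Lon: 0.586900 × 60 = 35.21400′ → 35′, remainder × 60 = 12.840″

62°25′51.0″ N, 178°35′12.8″ W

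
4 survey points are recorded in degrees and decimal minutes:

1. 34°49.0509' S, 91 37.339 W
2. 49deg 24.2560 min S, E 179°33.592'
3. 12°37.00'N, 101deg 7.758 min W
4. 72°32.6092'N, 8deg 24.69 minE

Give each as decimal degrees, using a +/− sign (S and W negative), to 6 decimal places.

1. -34.817515, -91.622317
2. -49.404267, 179.559867
3. 12.616667, -101.129300
4. 72.543487, 8.411500

Point 1:
  Latitude: 34 + 49.0509/60 = 34.8175150
  S ⇒ negate
  λ: 91 + 37.339/60 = 91.6223167
  W → negative
Point 2:
  Lat: 49 + 24.256/60 = 49.4042667
  S → negative
  λ: 179 + 33.592/60 = 179.5598667
  E → positive
Point 3:
  Latitude: 37′ = 0.616667°; total 12.6166667
  N ⇒ keep positive
  Longitude: 7.758′ = 0.129300°; total 101.1293000
  W ⇒ negate
Point 4:
  Latitude: 72 + 32.6092/60 = 72.5434867
  N → positive
  λ: 24.69′ = 0.411500°; total 8.4115000
  E ⇒ keep positive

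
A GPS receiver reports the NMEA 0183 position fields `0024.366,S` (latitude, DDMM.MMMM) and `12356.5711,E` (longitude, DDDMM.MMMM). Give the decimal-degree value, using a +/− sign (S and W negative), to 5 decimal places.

φ: degrees = first 2 digits = 0, minutes = 24.366; 0 + 24.366/60 = 0.406100
S ⇒ negate
λ: split at 3 digits → 123° and 56.5711′; 123 + 56.5711/60 = 123.942852
E → positive

-0.40610, 123.94285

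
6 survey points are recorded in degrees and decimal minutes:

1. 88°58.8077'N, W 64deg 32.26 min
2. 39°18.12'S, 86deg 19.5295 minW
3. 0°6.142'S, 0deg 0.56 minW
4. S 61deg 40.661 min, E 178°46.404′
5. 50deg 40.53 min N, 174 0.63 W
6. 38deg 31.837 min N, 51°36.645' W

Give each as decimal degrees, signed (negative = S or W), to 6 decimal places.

1. 88.980128, -64.537667
2. -39.302000, -86.325492
3. -0.102367, -0.009333
4. -61.677683, 178.773400
5. 50.675500, -174.010500
6. 38.530617, -51.610750

Point 1:
  φ: 88 + 58.8077/60 = 88.9801283
  N → positive
  Lon: 64 + 32.26/60 = 64.5376667
  W → negative
Point 2:
  φ: 18.12′ = 0.302000°; total 39.3020000
  hemisphere S, so the sign is −
  Longitude: 86 + 19.5295/60 = 86.3254917
  W ⇒ negate
Point 3:
  φ: 6.142′ = 0.102367°; total 0.1023667
  hemisphere S, so the sign is −
  Longitude: 0 + 0.56/60 = 0.0093333
  hemisphere W, so the sign is −
Point 4:
  φ: 40.661′ = 0.677683°; total 61.6776833
  S ⇒ negate
  λ: 178 + 46.404/60 = 178.7734000
  E → positive
Point 5:
  φ: 40.53′ = 0.675500°; total 50.6755000
  N ⇒ keep positive
  Longitude: 174 + 0.63/60 = 174.0105000
  W → negative
Point 6:
  Latitude: 38 + 31.837/60 = 38.5306167
  N ⇒ keep positive
  Longitude: 51 + 36.645/60 = 51.6107500
  hemisphere W, so the sign is −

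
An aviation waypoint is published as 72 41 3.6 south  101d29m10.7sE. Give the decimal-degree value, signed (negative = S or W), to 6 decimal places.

Latitude: 41′ + 3.6″ = 41.06000′; 72 + 41.06000/60 = 72.6843333
S → negative
Lon: 101° + 29/60 + 10.7/3600 = 101 + 0.483333 + 0.002972 = 101.4863056
E ⇒ keep positive

-72.684333, 101.486306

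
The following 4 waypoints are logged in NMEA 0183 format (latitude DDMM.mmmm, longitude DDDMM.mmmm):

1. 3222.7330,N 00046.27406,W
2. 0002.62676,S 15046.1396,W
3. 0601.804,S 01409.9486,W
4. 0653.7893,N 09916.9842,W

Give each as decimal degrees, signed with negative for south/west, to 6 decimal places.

Point 1:
  φ: degrees = first 2 digits = 32, minutes = 22.733; 32 + 22.733/60 = 32.3788833
  N ⇒ keep positive
  Longitude: split at 3 digits → 000° and 46.27406′; 0 + 46.27406/60 = 0.7712343
  hemisphere W, so the sign is −
Point 2:
  Latitude: split at 2 digits → 00° and 2.62676′; 0 + 2.62676/60 = 0.0437793
  S ⇒ negate
  λ: degrees = first 3 digits = 150, minutes = 46.1396; 150 + 46.1396/60 = 150.7689933
  W → negative
Point 3:
  Lat: split at 2 digits → 06° and 1.804′; 6 + 1.804/60 = 6.0300667
  hemisphere S, so the sign is −
  λ: degrees = first 3 digits = 14, minutes = 9.9486; 14 + 9.9486/60 = 14.1658100
  W → negative
Point 4:
  φ: split at 2 digits → 06° and 53.7893′; 6 + 53.7893/60 = 6.8964883
  N ⇒ keep positive
  Longitude: split at 3 digits → 099° and 16.9842′; 99 + 16.9842/60 = 99.2830700
  hemisphere W, so the sign is −

1. 32.378883, -0.771234
2. -0.043779, -150.768993
3. -6.030067, -14.165810
4. 6.896488, -99.283070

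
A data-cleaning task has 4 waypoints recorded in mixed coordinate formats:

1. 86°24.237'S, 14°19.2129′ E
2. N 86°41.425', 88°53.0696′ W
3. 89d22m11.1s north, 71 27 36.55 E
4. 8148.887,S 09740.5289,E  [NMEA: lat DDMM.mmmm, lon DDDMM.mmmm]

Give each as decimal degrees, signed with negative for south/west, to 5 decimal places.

Point 1:
  Lat: 24.237′ = 0.403950°; total 86.403950
  hemisphere S, so the sign is −
  λ: 19.2129′ = 0.320215°; total 14.320215
  E ⇒ keep positive
Point 2:
  Lat: 41.425′ = 0.690417°; total 86.690417
  N ⇒ keep positive
  Longitude: 88 + 53.0696/60 = 88.884493
  W ⇒ negate
Point 3:
  Latitude: 89 + 22/60 + 11.1/3600 = 89.369750
  N → positive
  λ: 27′ + 36.55″ = 27.60917′; 71 + 27.60917/60 = 71.460153
  E ⇒ keep positive
Point 4:
  Lat: split at 2 digits → 81° and 48.887′; 81 + 48.887/60 = 81.814783
  S ⇒ negate
  λ: degrees = first 3 digits = 97, minutes = 40.5289; 97 + 40.5289/60 = 97.675482
  E → positive

1. -86.40395, 14.32022
2. 86.69042, -88.88449
3. 89.36975, 71.46015
4. -81.81478, 97.67548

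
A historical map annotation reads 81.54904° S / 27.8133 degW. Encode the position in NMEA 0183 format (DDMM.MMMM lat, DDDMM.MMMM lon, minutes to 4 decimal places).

8132.9424,S / 02748.7980,W

Latitude: 81° + 0.549040 × 60 = 81° 32.942400′
λ: 27° + 0.813300 × 60 = 27° 48.798000′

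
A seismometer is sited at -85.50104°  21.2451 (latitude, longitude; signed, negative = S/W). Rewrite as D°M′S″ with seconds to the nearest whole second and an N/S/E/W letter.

85°30′4″ S, 21°14′42″ E

Latitude is negative → S; |value| = 85.501040
Latitude: 0.501040° → 30.06240′; 0.06240 × 60 = 3.74″
Longitude: 0.245100 × 60 = 14.70600′ → 14′, remainder × 60 = 42.36″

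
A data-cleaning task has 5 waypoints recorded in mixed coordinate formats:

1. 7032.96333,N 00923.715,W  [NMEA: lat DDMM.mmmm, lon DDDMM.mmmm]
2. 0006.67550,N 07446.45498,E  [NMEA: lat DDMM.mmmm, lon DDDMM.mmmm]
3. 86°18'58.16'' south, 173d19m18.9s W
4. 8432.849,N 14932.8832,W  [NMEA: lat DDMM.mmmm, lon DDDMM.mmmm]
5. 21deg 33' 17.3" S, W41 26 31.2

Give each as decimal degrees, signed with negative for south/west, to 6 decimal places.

Point 1:
  φ: split at 2 digits → 70° and 32.96333′; 70 + 32.96333/60 = 70.5493888
  N ⇒ keep positive
  Longitude: degrees = first 3 digits = 9, minutes = 23.715; 9 + 23.715/60 = 9.3952500
  W → negative
Point 2:
  Lat: degrees = first 2 digits = 0, minutes = 6.6755; 0 + 6.6755/60 = 0.1112583
  N → positive
  Lon: split at 3 digits → 074° and 46.45498′; 74 + 46.45498/60 = 74.7742497
  E → positive
Point 3:
  Lat: 18′ + 58.16″ = 18.96933′; 86 + 18.96933/60 = 86.3161556
  hemisphere S, so the sign is −
  Longitude: 173 + 19/60 + 18.9/3600 = 173.3219167
  hemisphere W, so the sign is −
Point 4:
  Lat: split at 2 digits → 84° and 32.849′; 84 + 32.849/60 = 84.5474833
  N ⇒ keep positive
  λ: split at 3 digits → 149° and 32.8832′; 149 + 32.8832/60 = 149.5480533
  W ⇒ negate
Point 5:
  φ: 21° + 33/60 + 17.3/3600 = 21 + 0.550000 + 0.004806 = 21.5548056
  S → negative
  λ: 41 + 26/60 + 31.2/3600 = 41.4420000
  W ⇒ negate

1. 70.549389, -9.395250
2. 0.111258, 74.774250
3. -86.316156, -173.321917
4. 84.547483, -149.548053
5. -21.554806, -41.442000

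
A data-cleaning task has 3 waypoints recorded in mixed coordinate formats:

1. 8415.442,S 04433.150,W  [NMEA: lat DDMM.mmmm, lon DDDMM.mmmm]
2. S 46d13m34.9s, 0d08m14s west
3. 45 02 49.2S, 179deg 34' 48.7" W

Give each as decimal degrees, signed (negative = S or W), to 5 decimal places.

1. -84.25737, -44.55250
2. -46.22636, -0.13722
3. -45.04700, -179.58019

Point 1:
  Latitude: degrees = first 2 digits = 84, minutes = 15.442; 84 + 15.442/60 = 84.257367
  S ⇒ negate
  Longitude: degrees = first 3 digits = 44, minutes = 33.15; 44 + 33.15/60 = 44.552500
  hemisphere W, so the sign is −
Point 2:
  Latitude: 46 + 13/60 + 34.9/3600 = 46.226361
  S → negative
  Longitude: 0 + 8/60 + 14/3600 = 0.137222
  W ⇒ negate
Point 3:
  φ: 2′ + 49.2″ = 2.82000′; 45 + 2.82000/60 = 45.047000
  hemisphere S, so the sign is −
  λ: 34′ + 48.7″ = 34.81167′; 179 + 34.81167/60 = 179.580194
  hemisphere W, so the sign is −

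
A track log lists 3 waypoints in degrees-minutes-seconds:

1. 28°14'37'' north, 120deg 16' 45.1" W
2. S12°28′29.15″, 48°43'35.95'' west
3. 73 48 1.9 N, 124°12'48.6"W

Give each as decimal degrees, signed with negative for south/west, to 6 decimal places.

1. 28.243611, -120.279194
2. -12.474764, -48.726653
3. 73.800528, -124.213500

Point 1:
  φ: 14′ + 37″ = 14.61667′; 28 + 14.61667/60 = 28.2436111
  N ⇒ keep positive
  λ: 120° + 16/60 + 45.1/3600 = 120 + 0.266667 + 0.012528 = 120.2791944
  hemisphere W, so the sign is −
Point 2:
  Latitude: 12 + 28/60 + 29.15/3600 = 12.4747639
  hemisphere S, so the sign is −
  λ: 43′ + 35.95″ = 43.59917′; 48 + 43.59917/60 = 48.7266528
  hemisphere W, so the sign is −
Point 3:
  φ: 48′ + 1.9″ = 48.03167′; 73 + 48.03167/60 = 73.8005278
  N ⇒ keep positive
  Lon: 124 + 12/60 + 48.6/3600 = 124.2135000
  W → negative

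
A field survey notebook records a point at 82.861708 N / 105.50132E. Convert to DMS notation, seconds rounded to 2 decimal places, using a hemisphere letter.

82°51′42.15″ N, 105°30′4.75″ E

Latitude: whole degrees 82; 51.70248′ → 51′ and 42.1488″
λ: whole degrees 105; 30.07920′ → 30′ and 4.7520″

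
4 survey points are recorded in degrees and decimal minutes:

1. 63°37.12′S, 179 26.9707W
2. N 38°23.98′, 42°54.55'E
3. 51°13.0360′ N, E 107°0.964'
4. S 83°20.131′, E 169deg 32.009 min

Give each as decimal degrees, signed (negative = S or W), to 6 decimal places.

Point 1:
  Lat: 63 + 37.12/60 = 63.6186667
  S → negative
  λ: 26.9707′ = 0.449512°; total 179.4495117
  hemisphere W, so the sign is −
Point 2:
  φ: 23.98′ = 0.399667°; total 38.3996667
  N → positive
  Lon: 42 + 54.55/60 = 42.9091667
  E ⇒ keep positive
Point 3:
  Lat: 51 + 13.036/60 = 51.2172667
  N → positive
  λ: 107 + 0.964/60 = 107.0160667
  E ⇒ keep positive
Point 4:
  Latitude: 83 + 20.131/60 = 83.3355167
  S → negative
  Lon: 169 + 32.009/60 = 169.5334833
  E ⇒ keep positive

1. -63.618667, -179.449512
2. 38.399667, 42.909167
3. 51.217267, 107.016067
4. -83.335517, 169.533483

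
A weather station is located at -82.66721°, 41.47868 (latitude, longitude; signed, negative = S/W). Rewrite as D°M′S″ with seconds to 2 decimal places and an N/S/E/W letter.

82°40′1.96″ S, 41°28′43.25″ E

Latitude is negative → S; |value| = 82.667210
Lat: whole degrees 82; 40.03260′ → 40′ and 1.9560″
Longitude: 0.478680° → 28.72080′; 0.72080 × 60 = 43.2480″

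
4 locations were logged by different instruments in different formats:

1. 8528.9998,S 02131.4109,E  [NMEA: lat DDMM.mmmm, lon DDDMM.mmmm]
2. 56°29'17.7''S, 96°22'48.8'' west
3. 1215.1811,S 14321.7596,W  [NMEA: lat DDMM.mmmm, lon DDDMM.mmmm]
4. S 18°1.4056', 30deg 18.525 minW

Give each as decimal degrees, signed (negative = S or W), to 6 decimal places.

1. -85.483330, 21.523515
2. -56.488250, -96.380222
3. -12.253018, -143.362660
4. -18.023427, -30.308750

Point 1:
  φ: degrees = first 2 digits = 85, minutes = 28.9998; 85 + 28.9998/60 = 85.4833300
  S ⇒ negate
  λ: split at 3 digits → 021° and 31.4109′; 21 + 31.4109/60 = 21.5235150
  E → positive
Point 2:
  Latitude: 29′ + 17.7″ = 29.29500′; 56 + 29.29500/60 = 56.4882500
  S ⇒ negate
  Longitude: 96° + 22/60 + 48.8/3600 = 96 + 0.366667 + 0.013556 = 96.3802222
  W → negative
Point 3:
  φ: split at 2 digits → 12° and 15.1811′; 12 + 15.1811/60 = 12.2530183
  S → negative
  Lon: split at 3 digits → 143° and 21.7596′; 143 + 21.7596/60 = 143.3626600
  W ⇒ negate
Point 4:
  Latitude: 1.4056′ = 0.023427°; total 18.0234267
  hemisphere S, so the sign is −
  Lon: 18.525′ = 0.308750°; total 30.3087500
  W ⇒ negate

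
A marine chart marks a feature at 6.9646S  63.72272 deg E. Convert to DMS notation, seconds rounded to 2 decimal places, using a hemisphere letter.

φ: 0.964600° → 57.87600′; 0.87600 × 60 = 52.5600″
λ: whole degrees 63; 43.36320′ → 43′ and 21.7920″

6°57′52.56″ S, 63°43′21.79″ E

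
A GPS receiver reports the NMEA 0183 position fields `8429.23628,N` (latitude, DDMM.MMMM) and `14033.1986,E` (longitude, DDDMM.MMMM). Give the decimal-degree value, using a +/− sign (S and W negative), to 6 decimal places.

84.487271, 140.553310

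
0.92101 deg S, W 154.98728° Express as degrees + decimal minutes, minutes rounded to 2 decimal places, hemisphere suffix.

0° 55.26′ S, 154° 59.24′ W

Latitude: fractional part 0.921010 → 55.2606 minutes
λ: minutes = (154.987280 − 154) × 60 = 59.2368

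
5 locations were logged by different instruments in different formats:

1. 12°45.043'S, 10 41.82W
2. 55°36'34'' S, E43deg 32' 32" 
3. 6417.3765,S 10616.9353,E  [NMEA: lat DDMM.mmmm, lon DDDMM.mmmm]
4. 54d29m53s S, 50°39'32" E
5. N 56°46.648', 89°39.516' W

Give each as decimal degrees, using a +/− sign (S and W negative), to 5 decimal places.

Point 1:
  Lat: 45.043′ = 0.750717°; total 12.750717
  S ⇒ negate
  Lon: 41.82′ = 0.697000°; total 10.697000
  hemisphere W, so the sign is −
Point 2:
  Latitude: 36′ + 34″ = 36.56667′; 55 + 36.56667/60 = 55.609444
  S → negative
  Lon: 32′ + 32″ = 32.53333′; 43 + 32.53333/60 = 43.542222
  E → positive
Point 3:
  Latitude: degrees = first 2 digits = 64, minutes = 17.3765; 64 + 17.3765/60 = 64.289608
  S ⇒ negate
  Lon: degrees = first 3 digits = 106, minutes = 16.9353; 106 + 16.9353/60 = 106.282255
  E ⇒ keep positive
Point 4:
  Latitude: 54° + 29/60 + 53/3600 = 54 + 0.483333 + 0.014722 = 54.498056
  S → negative
  λ: 39′ + 32″ = 39.53333′; 50 + 39.53333/60 = 50.658889
  E → positive
Point 5:
  Lat: 46.648′ = 0.777467°; total 56.777467
  N ⇒ keep positive
  Longitude: 89 + 39.516/60 = 89.658600
  hemisphere W, so the sign is −

1. -12.75072, -10.69700
2. -55.60944, 43.54222
3. -64.28961, 106.28226
4. -54.49806, 50.65889
5. 56.77747, -89.65860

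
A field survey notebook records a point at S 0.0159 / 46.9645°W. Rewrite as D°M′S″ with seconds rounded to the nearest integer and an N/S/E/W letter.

Latitude: whole degrees 0; 0.95400′ → 0′ and 57.24″
λ: 0.964500 × 60 = 57.87000′ → 57′, remainder × 60 = 52.20″

0°00′57″ S, 46°57′52″ W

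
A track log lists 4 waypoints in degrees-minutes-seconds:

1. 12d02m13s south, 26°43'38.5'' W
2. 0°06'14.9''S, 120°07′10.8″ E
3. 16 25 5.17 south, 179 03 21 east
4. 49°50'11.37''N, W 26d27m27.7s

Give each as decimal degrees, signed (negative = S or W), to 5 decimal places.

Point 1:
  Lat: 12 + 2/60 + 13/3600 = 12.036944
  S ⇒ negate
  Lon: 26 + 43/60 + 38.5/3600 = 26.727361
  W ⇒ negate
Point 2:
  Lat: 0 + 6/60 + 14.9/3600 = 0.104139
  S → negative
  Longitude: 120° + 7/60 + 10.8/3600 = 120 + 0.116667 + 0.003000 = 120.119667
  E ⇒ keep positive
Point 3:
  Lat: 16 + 25/60 + 5.17/3600 = 16.418103
  hemisphere S, so the sign is −
  Longitude: 179 + 3/60 + 21/3600 = 179.055833
  E → positive
Point 4:
  Latitude: 49 + 50/60 + 11.37/3600 = 49.836492
  N ⇒ keep positive
  Lon: 26 + 27/60 + 27.7/3600 = 26.457694
  W → negative

1. -12.03694, -26.72736
2. -0.10414, 120.11967
3. -16.41810, 179.05583
4. 49.83649, -26.45769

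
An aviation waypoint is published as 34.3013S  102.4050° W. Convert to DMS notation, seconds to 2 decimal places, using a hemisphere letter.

Lat: whole degrees 34; 18.07800′ → 18′ and 4.6800″
Lon: whole degrees 102; 24.30000′ → 24′ and 18.0000″

34°18′4.68″ S, 102°24′18.00″ W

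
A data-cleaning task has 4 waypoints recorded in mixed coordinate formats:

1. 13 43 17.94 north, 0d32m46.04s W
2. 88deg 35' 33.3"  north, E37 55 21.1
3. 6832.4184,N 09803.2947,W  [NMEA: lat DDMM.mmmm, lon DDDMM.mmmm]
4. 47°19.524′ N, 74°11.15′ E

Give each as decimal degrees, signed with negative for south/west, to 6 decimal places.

Point 1:
  Latitude: 43′ + 17.94″ = 43.29900′; 13 + 43.29900/60 = 13.7216500
  N ⇒ keep positive
  λ: 32′ + 46.04″ = 32.76733′; 0 + 32.76733/60 = 0.5461222
  hemisphere W, so the sign is −
Point 2:
  Latitude: 88° + 35/60 + 33.3/3600 = 88 + 0.583333 + 0.009250 = 88.5925833
  N ⇒ keep positive
  λ: 37 + 55/60 + 21.1/3600 = 37.9225278
  E ⇒ keep positive
Point 3:
  Lat: degrees = first 2 digits = 68, minutes = 32.4184; 68 + 32.4184/60 = 68.5403067
  N → positive
  Lon: split at 3 digits → 098° and 3.2947′; 98 + 3.2947/60 = 98.0549117
  W ⇒ negate
Point 4:
  Latitude: 47 + 19.524/60 = 47.3254000
  N ⇒ keep positive
  Lon: 74 + 11.15/60 = 74.1858333
  E ⇒ keep positive

1. 13.721650, -0.546122
2. 88.592583, 37.922528
3. 68.540307, -98.054912
4. 47.325400, 74.185833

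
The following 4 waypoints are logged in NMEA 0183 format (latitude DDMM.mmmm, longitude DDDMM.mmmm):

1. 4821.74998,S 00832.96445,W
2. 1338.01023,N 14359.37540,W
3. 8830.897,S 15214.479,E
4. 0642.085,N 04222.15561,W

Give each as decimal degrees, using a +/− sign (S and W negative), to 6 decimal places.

1. -48.362500, -8.549408
2. 13.633504, -143.989590
3. -88.514950, 152.241317
4. 6.701417, -42.369260

Point 1:
  Lat: degrees = first 2 digits = 48, minutes = 21.74998; 48 + 21.74998/60 = 48.3624997
  hemisphere S, so the sign is −
  Longitude: degrees = first 3 digits = 8, minutes = 32.96445; 8 + 32.96445/60 = 8.5494075
  W → negative
Point 2:
  φ: degrees = first 2 digits = 13, minutes = 38.01023; 13 + 38.01023/60 = 13.6335038
  N ⇒ keep positive
  Lon: degrees = first 3 digits = 143, minutes = 59.3754; 143 + 59.3754/60 = 143.9895900
  hemisphere W, so the sign is −
Point 3:
  Lat: degrees = first 2 digits = 88, minutes = 30.897; 88 + 30.897/60 = 88.5149500
  S → negative
  Longitude: split at 3 digits → 152° and 14.479′; 152 + 14.479/60 = 152.2413167
  E → positive
Point 4:
  Lat: degrees = first 2 digits = 6, minutes = 42.085; 6 + 42.085/60 = 6.7014167
  N ⇒ keep positive
  Longitude: split at 3 digits → 042° and 22.15561′; 42 + 22.15561/60 = 42.3692602
  W ⇒ negate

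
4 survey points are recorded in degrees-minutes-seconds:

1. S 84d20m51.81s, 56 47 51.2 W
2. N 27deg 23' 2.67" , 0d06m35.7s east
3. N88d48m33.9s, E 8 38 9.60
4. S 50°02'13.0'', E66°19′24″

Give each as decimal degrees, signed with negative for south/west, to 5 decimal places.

1. -84.34773, -56.79756
2. 27.38408, 0.10992
3. 88.80942, 8.63600
4. -50.03694, 66.32333

Point 1:
  φ: 20′ + 51.81″ = 20.86350′; 84 + 20.86350/60 = 84.347725
  S ⇒ negate
  Lon: 47′ + 51.2″ = 47.85333′; 56 + 47.85333/60 = 56.797556
  W → negative
Point 2:
  Lat: 27 + 23/60 + 2.67/3600 = 27.384075
  N ⇒ keep positive
  Lon: 0 + 6/60 + 35.7/3600 = 0.109917
  E ⇒ keep positive
Point 3:
  Latitude: 88 + 48/60 + 33.9/3600 = 88.809417
  N → positive
  Lon: 38′ + 9.6″ = 38.16000′; 8 + 38.16000/60 = 8.636000
  E ⇒ keep positive
Point 4:
  φ: 2′ + 13″ = 2.21667′; 50 + 2.21667/60 = 50.036944
  S ⇒ negate
  Longitude: 66° + 19/60 + 24/3600 = 66 + 0.316667 + 0.006667 = 66.323333
  E → positive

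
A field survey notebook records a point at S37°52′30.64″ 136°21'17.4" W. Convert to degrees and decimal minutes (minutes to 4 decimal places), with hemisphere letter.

φ: seconds/60 = 0.51067; minutes = 52 + 0.51067 = 52.510667
Longitude: 21 + 17.4/60 = 21.290000′

37° 52.5107′ S, 136° 21.2900′ W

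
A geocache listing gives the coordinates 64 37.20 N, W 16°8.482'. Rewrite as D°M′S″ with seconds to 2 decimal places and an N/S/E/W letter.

64°37′12.00″ N, 16°08′28.92″ W

φ: fractional minutes 0.20000 × 60 = 12.0000″
Lon: 8.48200′ → 8′ and 0.48200 × 60 = 28.9200″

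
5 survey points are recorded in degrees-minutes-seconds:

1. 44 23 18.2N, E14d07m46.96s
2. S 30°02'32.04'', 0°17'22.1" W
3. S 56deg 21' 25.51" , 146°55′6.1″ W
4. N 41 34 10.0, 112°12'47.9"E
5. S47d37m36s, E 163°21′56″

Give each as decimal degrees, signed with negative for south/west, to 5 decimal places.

Point 1:
  Latitude: 44° + 23/60 + 18.2/3600 = 44 + 0.383333 + 0.005056 = 44.388389
  N ⇒ keep positive
  Longitude: 7′ + 46.96″ = 7.78267′; 14 + 7.78267/60 = 14.129711
  E → positive
Point 2:
  φ: 2′ + 32.04″ = 2.53400′; 30 + 2.53400/60 = 30.042233
  hemisphere S, so the sign is −
  Lon: 0 + 17/60 + 22.1/3600 = 0.289472
  hemisphere W, so the sign is −
Point 3:
  Lat: 21′ + 25.51″ = 21.42517′; 56 + 21.42517/60 = 56.357086
  S ⇒ negate
  Lon: 55′ + 6.1″ = 55.10167′; 146 + 55.10167/60 = 146.918361
  W → negative
Point 4:
  φ: 41 + 34/60 + 10/3600 = 41.569444
  N ⇒ keep positive
  λ: 12′ + 47.9″ = 12.79833′; 112 + 12.79833/60 = 112.213306
  E ⇒ keep positive
Point 5:
  φ: 37′ + 36″ = 37.60000′; 47 + 37.60000/60 = 47.626667
  S → negative
  Longitude: 21′ + 56″ = 21.93333′; 163 + 21.93333/60 = 163.365556
  E → positive

1. 44.38839, 14.12971
2. -30.04223, -0.28947
3. -56.35709, -146.91836
4. 41.56944, 112.21331
5. -47.62667, 163.36556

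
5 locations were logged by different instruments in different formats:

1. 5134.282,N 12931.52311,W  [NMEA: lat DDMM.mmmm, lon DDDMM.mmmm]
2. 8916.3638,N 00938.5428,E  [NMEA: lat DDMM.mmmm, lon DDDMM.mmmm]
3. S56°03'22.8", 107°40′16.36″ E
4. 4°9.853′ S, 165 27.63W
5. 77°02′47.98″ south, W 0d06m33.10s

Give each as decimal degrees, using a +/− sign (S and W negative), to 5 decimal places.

1. 51.57137, -129.52539
2. 89.27273, 9.64238
3. -56.05633, 107.67121
4. -4.16422, -165.46050
5. -77.04666, -0.10919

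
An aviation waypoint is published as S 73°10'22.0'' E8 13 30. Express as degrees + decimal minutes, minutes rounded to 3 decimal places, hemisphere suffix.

73° 10.367′ S, 8° 13.500′ E

φ: 10 + 22/60 = 10.36667′
Longitude: seconds/60 = 0.50000; minutes = 13 + 0.50000 = 13.50000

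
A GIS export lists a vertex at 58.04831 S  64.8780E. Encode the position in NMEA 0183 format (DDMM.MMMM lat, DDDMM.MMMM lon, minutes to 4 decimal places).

5802.8986,S / 06452.6800,E

Lat: fractional part 0.048310 → 2.898600 minutes
Longitude: minutes = (64.878000 − 64) × 60 = 52.680000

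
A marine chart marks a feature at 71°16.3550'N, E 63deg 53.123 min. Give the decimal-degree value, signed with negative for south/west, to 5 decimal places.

Latitude: 71 + 16.355/60 = 71.272583
N → positive
Longitude: 63 + 53.123/60 = 63.885383
E ⇒ keep positive

71.27258, 63.88538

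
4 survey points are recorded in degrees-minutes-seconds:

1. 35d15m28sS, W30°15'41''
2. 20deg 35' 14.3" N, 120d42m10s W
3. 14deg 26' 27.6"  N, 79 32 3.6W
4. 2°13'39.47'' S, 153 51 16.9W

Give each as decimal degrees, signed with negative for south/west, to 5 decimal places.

Point 1:
  Latitude: 35° + 15/60 + 28/3600 = 35 + 0.250000 + 0.007778 = 35.257778
  hemisphere S, so the sign is −
  λ: 30 + 15/60 + 41/3600 = 30.261389
  hemisphere W, so the sign is −
Point 2:
  φ: 20 + 35/60 + 14.3/3600 = 20.587306
  N → positive
  Longitude: 120° + 42/60 + 10/3600 = 120 + 0.700000 + 0.002778 = 120.702778
  hemisphere W, so the sign is −
Point 3:
  Lat: 26′ + 27.6″ = 26.46000′; 14 + 26.46000/60 = 14.441000
  N ⇒ keep positive
  λ: 79° + 32/60 + 3.6/3600 = 79 + 0.533333 + 0.001000 = 79.534333
  W → negative
Point 4:
  φ: 2 + 13/60 + 39.47/3600 = 2.227631
  S → negative
  Longitude: 153° + 51/60 + 16.9/3600 = 153 + 0.850000 + 0.004694 = 153.854694
  W → negative

1. -35.25778, -30.26139
2. 20.58731, -120.70278
3. 14.44100, -79.53433
4. -2.22763, -153.85469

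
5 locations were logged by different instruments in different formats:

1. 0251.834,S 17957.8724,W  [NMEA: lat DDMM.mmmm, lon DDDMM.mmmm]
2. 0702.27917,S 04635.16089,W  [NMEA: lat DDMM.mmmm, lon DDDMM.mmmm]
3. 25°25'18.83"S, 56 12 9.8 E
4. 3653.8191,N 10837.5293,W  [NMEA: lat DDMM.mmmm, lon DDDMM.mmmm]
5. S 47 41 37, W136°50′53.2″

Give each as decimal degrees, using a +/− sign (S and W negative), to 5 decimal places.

Point 1:
  φ: split at 2 digits → 02° and 51.834′; 2 + 51.834/60 = 2.863900
  S → negative
  Longitude: split at 3 digits → 179° and 57.8724′; 179 + 57.8724/60 = 179.964540
  hemisphere W, so the sign is −
Point 2:
  Lat: degrees = first 2 digits = 7, minutes = 2.27917; 7 + 2.27917/60 = 7.037986
  S ⇒ negate
  Lon: degrees = first 3 digits = 46, minutes = 35.16089; 46 + 35.16089/60 = 46.586015
  W ⇒ negate
Point 3:
  Lat: 25 + 25/60 + 18.83/3600 = 25.421897
  S → negative
  Longitude: 12′ + 9.8″ = 12.16333′; 56 + 12.16333/60 = 56.202722
  E → positive
Point 4:
  φ: split at 2 digits → 36° and 53.8191′; 36 + 53.8191/60 = 36.896985
  N ⇒ keep positive
  Longitude: degrees = first 3 digits = 108, minutes = 37.5293; 108 + 37.5293/60 = 108.625488
  W ⇒ negate
Point 5:
  φ: 41′ + 37″ = 41.61667′; 47 + 41.61667/60 = 47.693611
  hemisphere S, so the sign is −
  Lon: 136° + 50/60 + 53.2/3600 = 136 + 0.833333 + 0.014778 = 136.848111
  W → negative

1. -2.86390, -179.96454
2. -7.03799, -46.58601
3. -25.42190, 56.20272
4. 36.89699, -108.62549
5. -47.69361, -136.84811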